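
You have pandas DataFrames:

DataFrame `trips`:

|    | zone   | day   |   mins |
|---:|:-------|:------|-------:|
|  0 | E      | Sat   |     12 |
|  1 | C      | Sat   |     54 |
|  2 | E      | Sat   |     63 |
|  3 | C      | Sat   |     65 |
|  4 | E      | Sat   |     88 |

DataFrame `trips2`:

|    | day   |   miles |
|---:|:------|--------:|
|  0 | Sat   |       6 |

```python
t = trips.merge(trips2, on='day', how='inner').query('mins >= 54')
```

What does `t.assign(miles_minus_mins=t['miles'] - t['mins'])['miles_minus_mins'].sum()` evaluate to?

merge on 'day' (how='inner') → 5 rows:
  zone  day  mins  miles
0    E  Sat    12      6
1    C  Sat    54      6
2    E  Sat    63      6
3    C  Sat    65      6
4    E  Sat    88      6
filter rows where mins >= 54:
  zone  day  mins  miles
1    C  Sat    54      6
2    E  Sat    63      6
3    C  Sat    65      6
4    E  Sat    88      6
add column miles_minus_mins = t['miles'] - t['mins']:
  zone  day  mins  miles  miles_minus_mins
1    C  Sat    54      6               -48
2    E  Sat    63      6               -57
3    C  Sat    65      6               -59
4    E  Sat    88      6               -82

-246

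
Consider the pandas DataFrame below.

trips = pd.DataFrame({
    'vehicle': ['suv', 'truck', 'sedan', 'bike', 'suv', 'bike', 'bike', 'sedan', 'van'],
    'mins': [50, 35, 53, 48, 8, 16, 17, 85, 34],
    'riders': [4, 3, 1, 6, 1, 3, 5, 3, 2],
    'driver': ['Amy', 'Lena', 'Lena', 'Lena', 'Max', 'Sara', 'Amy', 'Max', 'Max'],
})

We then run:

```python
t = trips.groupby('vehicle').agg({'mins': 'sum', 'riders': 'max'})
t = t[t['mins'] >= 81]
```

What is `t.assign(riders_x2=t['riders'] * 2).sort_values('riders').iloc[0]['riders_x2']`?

group by vehicle: sum(mins), max(riders):
         mins  riders
vehicle              
bike       81       6
sedan     138       3
suv        58       4
truck      35       3
van        34       2
filter rows where mins >= 81:
         mins  riders
vehicle              
bike       81       6
sedan     138       3
add column riders_x2 = t['riders'] * 2:
         mins  riders  riders_x2
vehicle                         
bike       81       6         12
sedan     138       3          6
sort by riders:
         mins  riders  riders_x2
vehicle                         
sedan     138       3          6
bike       81       6         12
Taking the value at position 0, column 'riders_x2' gives 6.

6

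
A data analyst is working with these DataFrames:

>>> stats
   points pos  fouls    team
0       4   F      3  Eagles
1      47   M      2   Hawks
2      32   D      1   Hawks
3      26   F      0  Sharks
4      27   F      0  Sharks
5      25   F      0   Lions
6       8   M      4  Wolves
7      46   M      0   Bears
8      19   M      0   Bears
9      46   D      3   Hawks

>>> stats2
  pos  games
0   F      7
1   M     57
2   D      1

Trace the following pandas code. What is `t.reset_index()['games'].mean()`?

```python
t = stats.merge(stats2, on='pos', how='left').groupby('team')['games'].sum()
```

43.0

merge on 'pos' (how='left') → 10 rows:
   points pos  fouls    team  games
0       4   F      3  Eagles      7
1      47   M      2   Hawks     57
2      32   D      1   Hawks      1
3      26   F      0  Sharks      7
4      27   F      0  Sharks      7
5      25   F      0   Lions      7
6       8   M      4  Wolves     57
7      46   M      0   Bears     57
8      19   M      0   Bears     57
9      46   D      3   Hawks      1
group by team, sum of games:
team
Bears     114
Eagles      7
Hawks      59
Lions       7
Sharks     14
Wolves     57
Name: games, dtype: int64
reset_index():
     team  games
0   Bears    114
1  Eagles      7
2   Hawks     59
3   Lions      7
4  Sharks     14
5  Wolves     57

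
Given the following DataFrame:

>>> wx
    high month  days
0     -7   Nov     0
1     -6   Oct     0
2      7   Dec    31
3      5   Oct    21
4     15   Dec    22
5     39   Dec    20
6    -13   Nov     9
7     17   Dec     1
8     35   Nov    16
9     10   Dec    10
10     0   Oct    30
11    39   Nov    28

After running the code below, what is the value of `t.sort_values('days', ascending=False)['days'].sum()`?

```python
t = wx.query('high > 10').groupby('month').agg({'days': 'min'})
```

filter rows where high > 10:
    high month  days
4     15   Dec    22
5     39   Dec    20
7     17   Dec     1
8     35   Nov    16
11    39   Nov    28
group by month, min of days:
       days
month      
Dec       1
Nov      16
sort by days descending:
       days
month      
Nov      16
Dec       1
Then the sum of column 'days': 17

17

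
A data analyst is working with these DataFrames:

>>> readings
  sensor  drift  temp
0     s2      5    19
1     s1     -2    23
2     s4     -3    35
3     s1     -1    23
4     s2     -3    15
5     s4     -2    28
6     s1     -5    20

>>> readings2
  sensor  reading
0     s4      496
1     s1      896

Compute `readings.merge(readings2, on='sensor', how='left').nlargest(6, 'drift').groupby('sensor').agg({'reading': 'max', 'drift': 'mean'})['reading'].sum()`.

merge on 'sensor' (how='left') → 7 rows:
  sensor  drift  temp  reading
0     s2      5    19      NaN
1     s1     -2    23    896.0
2     s4     -3    35    496.0
3     s1     -1    23    896.0
4     s2     -3    15      NaN
5     s4     -2    28    496.0
6     s1     -5    20    896.0
take 6 rows with largest drift:
  sensor  drift  temp  reading
0     s2      5    19      NaN
3     s1     -1    23    896.0
1     s1     -2    23    896.0
5     s4     -2    28    496.0
2     s4     -3    35    496.0
4     s2     -3    15      NaN
group by sensor: max(reading), mean(drift):
        reading  drift
sensor                
s1        896.0   -1.5
s2          NaN    1.0
s4        496.0   -2.5
Then the sum of column 'reading': 1392.0

1392.0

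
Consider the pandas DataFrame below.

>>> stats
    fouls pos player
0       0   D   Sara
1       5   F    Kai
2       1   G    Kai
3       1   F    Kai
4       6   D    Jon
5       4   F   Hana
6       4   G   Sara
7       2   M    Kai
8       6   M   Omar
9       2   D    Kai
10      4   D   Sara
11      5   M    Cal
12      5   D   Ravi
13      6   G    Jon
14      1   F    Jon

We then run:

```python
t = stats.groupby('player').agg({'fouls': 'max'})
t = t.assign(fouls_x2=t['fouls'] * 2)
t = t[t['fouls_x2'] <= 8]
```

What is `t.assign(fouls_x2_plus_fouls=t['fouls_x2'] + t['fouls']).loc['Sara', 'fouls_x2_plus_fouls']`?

12

group by player, max of fouls:
        fouls
player       
Cal         5
Hana        4
Jon         6
Kai         5
Omar        6
Ravi        5
Sara        4
add column fouls_x2 = t['fouls'] * 2:
        fouls  fouls_x2
player                 
Cal         5        10
Hana        4         8
Jon         6        12
Kai         5        10
Omar        6        12
Ravi        5        10
Sara        4         8
filter rows where fouls_x2 <= 8:
        fouls  fouls_x2
player                 
Hana        4         8
Sara        4         8
add column fouls_x2_plus_fouls = t['fouls_x2'] + t['fouls']:
        fouls  fouls_x2  fouls_x2_plus_fouls
player                                      
Hana        4         8                   12
Sara        4         8                   12
Hence 12.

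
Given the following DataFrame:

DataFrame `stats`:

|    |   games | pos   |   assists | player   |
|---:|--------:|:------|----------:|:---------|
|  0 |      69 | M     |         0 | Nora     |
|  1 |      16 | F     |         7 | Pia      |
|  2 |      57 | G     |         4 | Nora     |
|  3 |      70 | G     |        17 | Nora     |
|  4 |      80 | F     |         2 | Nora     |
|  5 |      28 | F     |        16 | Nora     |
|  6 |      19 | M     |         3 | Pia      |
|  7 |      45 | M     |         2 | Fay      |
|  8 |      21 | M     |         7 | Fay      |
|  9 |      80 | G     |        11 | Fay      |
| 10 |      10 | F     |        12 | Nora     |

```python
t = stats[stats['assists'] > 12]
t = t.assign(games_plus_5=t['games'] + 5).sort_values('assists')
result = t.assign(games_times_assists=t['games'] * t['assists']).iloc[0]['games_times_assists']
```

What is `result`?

filter rows where assists > 12:
   games pos  assists player
3     70   G       17   Nora
5     28   F       16   Nora
add column games_plus_5 = t['games'] + 5:
   games pos  assists player  games_plus_5
3     70   G       17   Nora            75
5     28   F       16   Nora            33
sort by assists:
   games pos  assists player  games_plus_5
5     28   F       16   Nora            33
3     70   G       17   Nora            75
add column games_times_assists = t['games'] * t['assists']:
   games pos  assists player  games_plus_5  games_times_assists
5     28   F       16   Nora            33                  448
3     70   G       17   Nora            75                 1190
value at position 0, column 'games_times_assists' → 448

448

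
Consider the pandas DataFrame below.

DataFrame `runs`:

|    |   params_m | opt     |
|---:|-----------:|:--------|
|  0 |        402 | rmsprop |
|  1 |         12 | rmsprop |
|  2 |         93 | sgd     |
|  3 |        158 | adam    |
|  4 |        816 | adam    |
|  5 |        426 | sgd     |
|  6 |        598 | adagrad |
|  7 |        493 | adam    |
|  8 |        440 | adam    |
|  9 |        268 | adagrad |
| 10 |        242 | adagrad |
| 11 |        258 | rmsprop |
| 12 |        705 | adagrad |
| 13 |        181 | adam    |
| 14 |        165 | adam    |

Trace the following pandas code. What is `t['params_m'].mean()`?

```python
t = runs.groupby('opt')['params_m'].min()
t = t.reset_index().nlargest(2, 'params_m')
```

200.0

group by opt, min of params_m:
opt
adagrad    242
adam       158
rmsprop     12
sgd         93
Name: params_m, dtype: int64
reset_index():
       opt  params_m
0  adagrad       242
1     adam       158
2  rmsprop        12
3      sgd        93
take 2 rows with largest params_m:
       opt  params_m
0  adagrad       242
1     adam       158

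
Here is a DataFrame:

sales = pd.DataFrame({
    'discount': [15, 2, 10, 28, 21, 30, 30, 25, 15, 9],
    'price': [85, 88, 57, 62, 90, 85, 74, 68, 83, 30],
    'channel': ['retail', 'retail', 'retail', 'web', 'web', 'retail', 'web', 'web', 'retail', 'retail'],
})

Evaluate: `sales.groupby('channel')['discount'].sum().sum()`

185

group by channel, sum of discount:
channel
retail     81
web       104
Name: discount, dtype: int64
Taking the sum of the resulting series gives 185.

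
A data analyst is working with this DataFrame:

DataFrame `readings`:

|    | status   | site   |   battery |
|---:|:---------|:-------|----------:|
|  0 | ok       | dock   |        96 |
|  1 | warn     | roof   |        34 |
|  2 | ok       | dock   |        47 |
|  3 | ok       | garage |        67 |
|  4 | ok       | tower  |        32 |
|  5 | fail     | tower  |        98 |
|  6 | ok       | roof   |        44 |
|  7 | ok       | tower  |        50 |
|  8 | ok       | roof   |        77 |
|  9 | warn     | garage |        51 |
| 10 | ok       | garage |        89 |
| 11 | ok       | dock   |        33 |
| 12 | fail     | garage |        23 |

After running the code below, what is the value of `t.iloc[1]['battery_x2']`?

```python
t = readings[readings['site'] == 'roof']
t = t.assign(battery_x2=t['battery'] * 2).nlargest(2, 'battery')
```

88

filter rows where site == 'roof':
  status  site  battery
1   warn  roof       34
6     ok  roof       44
8     ok  roof       77
add column battery_x2 = t['battery'] * 2:
  status  site  battery  battery_x2
1   warn  roof       34          68
6     ok  roof       44          88
8     ok  roof       77         154
take 2 rows with largest battery:
  status  site  battery  battery_x2
8     ok  roof       77         154
6     ok  roof       44          88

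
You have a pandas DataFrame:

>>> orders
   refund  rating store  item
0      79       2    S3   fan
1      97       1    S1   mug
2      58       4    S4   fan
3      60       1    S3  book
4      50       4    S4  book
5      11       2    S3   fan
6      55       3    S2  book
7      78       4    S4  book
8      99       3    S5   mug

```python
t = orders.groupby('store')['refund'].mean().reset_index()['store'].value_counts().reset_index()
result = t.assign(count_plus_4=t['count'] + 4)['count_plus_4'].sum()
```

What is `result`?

group by store, mean of refund:
store
S1    97.0
S2    55.0
S3    50.0
S4    62.0
S5    99.0
Name: refund, dtype: float64
reset_index():
  store  refund
0    S1    97.0
1    S2    55.0
2    S3    50.0
3    S4    62.0
4    S5    99.0
value_counts of store:
store
S1    1
S2    1
S3    1
S4    1
S5    1
Name: count, dtype: int64
reset_index():
  store  count
0    S1      1
1    S2      1
2    S3      1
3    S4      1
4    S5      1
add column count_plus_4 = t['count'] + 4:
  store  count  count_plus_4
0    S1      1             5
1    S2      1             5
2    S3      1             5
3    S4      1             5
4    S5      1             5
Hence 25.

25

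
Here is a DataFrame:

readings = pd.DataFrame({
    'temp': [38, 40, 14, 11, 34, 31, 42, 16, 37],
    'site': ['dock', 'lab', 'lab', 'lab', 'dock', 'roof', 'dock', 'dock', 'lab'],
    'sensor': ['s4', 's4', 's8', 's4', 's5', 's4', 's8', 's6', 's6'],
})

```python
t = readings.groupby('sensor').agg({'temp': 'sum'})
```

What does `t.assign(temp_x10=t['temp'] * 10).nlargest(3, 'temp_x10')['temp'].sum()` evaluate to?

group by sensor, sum of temp:
        temp
sensor      
s4       120
s5        34
s6        53
s8        56
add column temp_x10 = t['temp'] * 10:
        temp  temp_x10
sensor                
s4       120      1200
s5        34       340
s6        53       530
s8        56       560
take 3 rows with largest temp_x10:
        temp  temp_x10
sensor                
s4       120      1200
s8        56       560
s6        53       530

229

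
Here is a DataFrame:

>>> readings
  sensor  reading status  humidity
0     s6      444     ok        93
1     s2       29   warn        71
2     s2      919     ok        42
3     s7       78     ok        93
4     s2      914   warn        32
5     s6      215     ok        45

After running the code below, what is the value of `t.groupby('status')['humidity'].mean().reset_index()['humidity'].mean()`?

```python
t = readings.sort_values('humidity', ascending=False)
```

59.875

sort by humidity descending:
  sensor  reading status  humidity
0     s6      444     ok        93
3     s7       78     ok        93
1     s2       29   warn        71
5     s6      215     ok        45
2     s2      919     ok        42
4     s2      914   warn        32
group by status, mean of humidity:
status
ok      68.25
warn    51.50
Name: humidity, dtype: float64
reset_index():
  status  humidity
0     ok     68.25
1   warn     51.50
Reading off the mean of column 'humidity', we get 59.875.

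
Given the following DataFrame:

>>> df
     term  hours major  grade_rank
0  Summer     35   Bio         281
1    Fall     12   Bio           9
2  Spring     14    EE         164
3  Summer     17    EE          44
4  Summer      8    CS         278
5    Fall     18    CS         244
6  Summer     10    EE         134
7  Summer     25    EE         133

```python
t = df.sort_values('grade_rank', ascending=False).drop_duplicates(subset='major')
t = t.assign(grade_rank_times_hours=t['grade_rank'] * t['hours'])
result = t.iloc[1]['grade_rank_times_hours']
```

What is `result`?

2224

sort by grade_rank descending:
     term  hours major  grade_rank
0  Summer     35   Bio         281
4  Summer      8    CS         278
5    Fall     18    CS         244
2  Spring     14    EE         164
6  Summer     10    EE         134
7  Summer     25    EE         133
3  Summer     17    EE          44
1    Fall     12   Bio           9
drop duplicate major (keep=first):
     term  hours major  grade_rank
0  Summer     35   Bio         281
4  Summer      8    CS         278
2  Spring     14    EE         164
add column grade_rank_times_hours = t['grade_rank'] * t['hours']:
     term  hours major  grade_rank  grade_rank_times_hours
0  Summer     35   Bio         281                    9835
4  Summer      8    CS         278                    2224
2  Spring     14    EE         164                    2296
Finally, value at position 1, column 'grade_rank_times_hours' = 2224.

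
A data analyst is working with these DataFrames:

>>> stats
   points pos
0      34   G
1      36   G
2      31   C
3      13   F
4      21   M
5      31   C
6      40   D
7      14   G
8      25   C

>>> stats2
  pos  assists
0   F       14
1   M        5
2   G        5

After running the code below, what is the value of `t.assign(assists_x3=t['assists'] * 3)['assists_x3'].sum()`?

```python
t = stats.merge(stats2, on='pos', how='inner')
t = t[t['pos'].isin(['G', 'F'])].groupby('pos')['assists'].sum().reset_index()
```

merge on 'pos' (how='inner') → 5 rows:
   points pos  assists
0      34   G        5
1      36   G        5
2      13   F       14
3      21   M        5
4      14   G        5
filter rows where pos in ['G', 'F']:
   points pos  assists
0      34   G        5
1      36   G        5
2      13   F       14
4      14   G        5
group by pos, sum of assists:
pos
F    14
G    15
Name: assists, dtype: int64
reset_index():
  pos  assists
0   F       14
1   G       15
add column assists_x3 = t['assists'] * 3:
  pos  assists  assists_x3
0   F       14          42
1   G       15          45
The sum of column 'assists_x3' is 87.

87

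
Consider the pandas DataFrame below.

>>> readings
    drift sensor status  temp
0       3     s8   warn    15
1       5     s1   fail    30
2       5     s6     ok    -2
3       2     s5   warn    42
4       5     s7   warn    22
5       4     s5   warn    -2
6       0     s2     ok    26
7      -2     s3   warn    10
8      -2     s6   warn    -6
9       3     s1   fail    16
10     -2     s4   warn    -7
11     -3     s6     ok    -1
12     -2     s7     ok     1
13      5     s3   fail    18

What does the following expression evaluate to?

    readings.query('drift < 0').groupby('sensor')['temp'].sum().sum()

-3

filter rows where drift < 0:
    drift sensor status  temp
7      -2     s3   warn    10
8      -2     s6   warn    -6
10     -2     s4   warn    -7
11     -3     s6     ok    -1
12     -2     s7     ok     1
group by sensor, sum of temp:
sensor
s3    10
s4    -7
s6    -7
s7     1
Name: temp, dtype: int64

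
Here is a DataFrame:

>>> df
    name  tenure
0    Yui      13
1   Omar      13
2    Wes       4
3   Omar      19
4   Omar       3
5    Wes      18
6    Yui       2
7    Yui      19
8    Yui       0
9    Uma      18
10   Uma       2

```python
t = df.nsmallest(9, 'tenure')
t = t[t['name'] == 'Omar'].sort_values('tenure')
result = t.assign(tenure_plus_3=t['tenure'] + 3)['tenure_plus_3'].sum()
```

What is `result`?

take 9 rows with smallest tenure:
    name  tenure
8    Yui       0
6    Yui       2
10   Uma       2
4   Omar       3
2    Wes       4
0    Yui      13
1   Omar      13
5    Wes      18
9    Uma      18
filter rows where name == 'Omar':
   name  tenure
4  Omar       3
1  Omar      13
sort by tenure:
   name  tenure
4  Omar       3
1  Omar      13
add column tenure_plus_3 = t['tenure'] + 3:
   name  tenure  tenure_plus_3
4  Omar       3              6
1  Omar      13             16
So sum() = 22.

22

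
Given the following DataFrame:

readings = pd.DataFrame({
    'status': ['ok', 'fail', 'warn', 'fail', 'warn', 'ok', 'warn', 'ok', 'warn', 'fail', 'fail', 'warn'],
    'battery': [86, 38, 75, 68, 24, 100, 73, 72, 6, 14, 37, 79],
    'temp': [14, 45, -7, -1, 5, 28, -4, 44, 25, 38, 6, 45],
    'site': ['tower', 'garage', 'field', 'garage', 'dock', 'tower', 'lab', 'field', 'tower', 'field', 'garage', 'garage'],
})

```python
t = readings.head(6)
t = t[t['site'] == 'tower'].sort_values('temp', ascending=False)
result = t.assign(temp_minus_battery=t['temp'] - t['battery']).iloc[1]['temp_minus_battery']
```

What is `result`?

-72

take first 6 rows:
  status  battery  temp    site
0     ok       86    14   tower
1   fail       38    45  garage
2   warn       75    -7   field
3   fail       68    -1  garage
4   warn       24     5    dock
5     ok      100    28   tower
filter rows where site == 'tower':
  status  battery  temp   site
0     ok       86    14  tower
5     ok      100    28  tower
sort by temp descending:
  status  battery  temp   site
5     ok      100    28  tower
0     ok       86    14  tower
add column temp_minus_battery = t['temp'] - t['battery']:
  status  battery  temp   site  temp_minus_battery
5     ok      100    28  tower                 -72
0     ok       86    14  tower                 -72
Finally, value at position 1, column 'temp_minus_battery' = -72.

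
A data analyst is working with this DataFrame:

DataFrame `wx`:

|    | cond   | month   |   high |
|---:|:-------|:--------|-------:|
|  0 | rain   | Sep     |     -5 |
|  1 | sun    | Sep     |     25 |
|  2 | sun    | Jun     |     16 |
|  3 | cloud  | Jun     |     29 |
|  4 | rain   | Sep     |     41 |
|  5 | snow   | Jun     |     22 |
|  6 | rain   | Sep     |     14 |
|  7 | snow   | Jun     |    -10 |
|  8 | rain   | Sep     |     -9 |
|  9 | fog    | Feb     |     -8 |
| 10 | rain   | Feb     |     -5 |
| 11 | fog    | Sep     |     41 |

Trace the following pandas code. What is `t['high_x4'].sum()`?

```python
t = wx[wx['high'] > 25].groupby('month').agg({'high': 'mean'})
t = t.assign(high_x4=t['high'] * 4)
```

filter rows where high > 25:
     cond month  high
3   cloud   Jun    29
4    rain   Sep    41
11    fog   Sep    41
group by month, mean of high:
       high
month      
Jun    29.0
Sep    41.0
add column high_x4 = t['high'] * 4:
       high  high_x4
month               
Jun    29.0    116.0
Sep    41.0    164.0
Taking the sum of column 'high_x4' gives 280.0.

280.0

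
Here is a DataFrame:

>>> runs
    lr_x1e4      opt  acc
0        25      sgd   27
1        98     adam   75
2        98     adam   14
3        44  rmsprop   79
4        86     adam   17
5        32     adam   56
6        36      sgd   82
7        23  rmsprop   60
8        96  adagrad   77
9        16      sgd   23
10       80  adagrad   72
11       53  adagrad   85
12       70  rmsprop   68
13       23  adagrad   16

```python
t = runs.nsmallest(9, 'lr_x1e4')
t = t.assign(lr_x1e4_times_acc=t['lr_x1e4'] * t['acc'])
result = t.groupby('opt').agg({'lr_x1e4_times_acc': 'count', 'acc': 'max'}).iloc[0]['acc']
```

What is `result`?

85

take 9 rows with smallest lr_x1e4:
    lr_x1e4      opt  acc
9        16      sgd   23
7        23  rmsprop   60
13       23  adagrad   16
0        25      sgd   27
5        32     adam   56
6        36      sgd   82
3        44  rmsprop   79
11       53  adagrad   85
12       70  rmsprop   68
add column lr_x1e4_times_acc = t['lr_x1e4'] * t['acc']:
    lr_x1e4      opt  acc  lr_x1e4_times_acc
9        16      sgd   23                368
7        23  rmsprop   60               1380
13       23  adagrad   16                368
0        25      sgd   27                675
5        32     adam   56               1792
6        36      sgd   82               2952
3        44  rmsprop   79               3476
11       53  adagrad   85               4505
12       70  rmsprop   68               4760
group by opt: count(lr_x1e4_times_acc), max(acc):
         lr_x1e4_times_acc  acc
opt                            
adagrad                  2   85
adam                     1   56
rmsprop                  3   79
sgd                      3   82
Finally, value at position 0, column 'acc' = 85.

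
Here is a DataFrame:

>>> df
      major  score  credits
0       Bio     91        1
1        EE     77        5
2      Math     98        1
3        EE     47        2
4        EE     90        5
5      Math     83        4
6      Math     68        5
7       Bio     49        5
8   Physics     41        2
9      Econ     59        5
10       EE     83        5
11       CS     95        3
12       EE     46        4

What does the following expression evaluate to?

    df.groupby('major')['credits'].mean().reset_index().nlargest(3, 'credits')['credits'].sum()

12.5333333333

group by major, mean of credits:
major
Bio        3.000000
CS         3.000000
EE         4.200000
Econ       5.000000
Math       3.333333
Physics    2.000000
Name: credits, dtype: float64
reset_index():
     major   credits
0      Bio  3.000000
1       CS  3.000000
2       EE  4.200000
3     Econ  5.000000
4     Math  3.333333
5  Physics  2.000000
take 3 rows with largest credits:
  major   credits
3  Econ  5.000000
2    EE  4.200000
4  Math  3.333333
Hence 12.5333333333.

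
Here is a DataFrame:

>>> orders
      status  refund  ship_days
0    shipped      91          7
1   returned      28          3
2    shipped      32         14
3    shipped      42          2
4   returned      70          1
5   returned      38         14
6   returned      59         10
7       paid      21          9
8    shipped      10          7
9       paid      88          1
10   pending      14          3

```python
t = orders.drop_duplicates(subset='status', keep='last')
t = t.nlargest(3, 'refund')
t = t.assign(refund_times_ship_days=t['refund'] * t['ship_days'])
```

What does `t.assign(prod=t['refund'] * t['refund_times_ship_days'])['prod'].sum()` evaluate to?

43142

drop duplicate status (keep=last):
      status  refund  ship_days
6   returned      59         10
8    shipped      10          7
9       paid      88          1
10   pending      14          3
take 3 rows with largest refund:
      status  refund  ship_days
9       paid      88          1
6   returned      59         10
10   pending      14          3
add column refund_times_ship_days = t['refund'] * t['ship_days']:
      status  refund  ship_days  refund_times_ship_days
9       paid      88          1                      88
6   returned      59         10                     590
10   pending      14          3                      42
add column prod = t['refund'] * t['refund_times_ship_days']:
      status  refund  ship_days  refund_times_ship_days   prod
9       paid      88          1                      88   7744
6   returned      59         10                     590  34810
10   pending      14          3                      42    588
Hence 43142.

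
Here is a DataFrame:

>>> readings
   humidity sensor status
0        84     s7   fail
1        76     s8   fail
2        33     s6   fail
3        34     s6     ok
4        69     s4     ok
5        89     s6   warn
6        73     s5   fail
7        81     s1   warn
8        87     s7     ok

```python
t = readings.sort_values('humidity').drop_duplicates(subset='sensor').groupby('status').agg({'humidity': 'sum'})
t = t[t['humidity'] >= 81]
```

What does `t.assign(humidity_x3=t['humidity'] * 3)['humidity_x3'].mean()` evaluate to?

520.5

sort by humidity:
   humidity sensor status
2        33     s6   fail
3        34     s6     ok
4        69     s4     ok
6        73     s5   fail
1        76     s8   fail
7        81     s1   warn
0        84     s7   fail
8        87     s7     ok
5        89     s6   warn
drop duplicate sensor (keep=first):
   humidity sensor status
2        33     s6   fail
4        69     s4     ok
6        73     s5   fail
1        76     s8   fail
7        81     s1   warn
0        84     s7   fail
group by status, sum of humidity:
        humidity
status          
fail         266
ok            69
warn          81
filter rows where humidity >= 81:
        humidity
status          
fail         266
warn          81
add column humidity_x3 = t['humidity'] * 3:
        humidity  humidity_x3
status                       
fail         266          798
warn          81          243
mean of column 'humidity_x3' → 520.5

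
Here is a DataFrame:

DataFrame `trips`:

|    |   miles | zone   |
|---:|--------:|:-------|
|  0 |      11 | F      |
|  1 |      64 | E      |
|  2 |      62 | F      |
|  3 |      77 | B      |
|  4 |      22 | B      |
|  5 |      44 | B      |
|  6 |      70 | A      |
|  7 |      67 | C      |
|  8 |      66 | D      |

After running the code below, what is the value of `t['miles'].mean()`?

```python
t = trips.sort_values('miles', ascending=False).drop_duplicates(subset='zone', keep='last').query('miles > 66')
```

sort by miles descending:
   miles zone
3     77    B
6     70    A
7     67    C
8     66    D
1     64    E
2     62    F
5     44    B
4     22    B
0     11    F
drop duplicate zone (keep=last):
   miles zone
6     70    A
7     67    C
8     66    D
1     64    E
4     22    B
0     11    F
filter rows where miles > 66:
   miles zone
6     70    A
7     67    C
Then the mean of column 'miles': 68.5

68.5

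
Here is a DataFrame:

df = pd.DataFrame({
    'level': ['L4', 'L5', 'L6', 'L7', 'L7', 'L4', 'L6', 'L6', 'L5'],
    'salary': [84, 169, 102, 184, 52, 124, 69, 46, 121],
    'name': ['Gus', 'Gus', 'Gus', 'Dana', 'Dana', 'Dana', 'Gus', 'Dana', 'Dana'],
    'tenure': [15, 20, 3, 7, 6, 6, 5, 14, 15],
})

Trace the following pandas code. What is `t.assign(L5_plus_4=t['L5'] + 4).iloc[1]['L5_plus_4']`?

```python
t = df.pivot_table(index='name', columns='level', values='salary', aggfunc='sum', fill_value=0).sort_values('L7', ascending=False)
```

173

pivot: rows=name, cols=level, sum(salary):
level   L4   L5   L6   L7
name                     
Dana   124  121   46  236
Gus     84  169  171    0
sort by L7 descending:
level   L4   L5   L6   L7
name                     
Dana   124  121   46  236
Gus     84  169  171    0
add column L5_plus_4 = t['L5'] + 4:
level   L4   L5   L6   L7  L5_plus_4
name                                
Dana   124  121   46  236        125
Gus     84  169  171    0        173
So iloc[1]['L5_plus_4'] = 173.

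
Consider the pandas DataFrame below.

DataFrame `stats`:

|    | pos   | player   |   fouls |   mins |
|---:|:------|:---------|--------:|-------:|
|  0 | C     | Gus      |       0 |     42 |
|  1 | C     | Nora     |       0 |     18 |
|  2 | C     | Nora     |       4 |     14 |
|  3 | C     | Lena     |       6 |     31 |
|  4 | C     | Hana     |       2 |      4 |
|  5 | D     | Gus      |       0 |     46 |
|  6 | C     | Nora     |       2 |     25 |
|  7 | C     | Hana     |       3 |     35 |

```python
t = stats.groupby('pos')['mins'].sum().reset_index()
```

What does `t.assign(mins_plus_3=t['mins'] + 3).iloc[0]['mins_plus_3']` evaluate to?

group by pos, sum of mins:
pos
C    169
D     46
Name: mins, dtype: int64
reset_index():
  pos  mins
0   C   169
1   D    46
add column mins_plus_3 = t['mins'] + 3:
  pos  mins  mins_plus_3
0   C   169          172
1   D    46           49
Then the value at position 0, column 'mins_plus_3': 172

172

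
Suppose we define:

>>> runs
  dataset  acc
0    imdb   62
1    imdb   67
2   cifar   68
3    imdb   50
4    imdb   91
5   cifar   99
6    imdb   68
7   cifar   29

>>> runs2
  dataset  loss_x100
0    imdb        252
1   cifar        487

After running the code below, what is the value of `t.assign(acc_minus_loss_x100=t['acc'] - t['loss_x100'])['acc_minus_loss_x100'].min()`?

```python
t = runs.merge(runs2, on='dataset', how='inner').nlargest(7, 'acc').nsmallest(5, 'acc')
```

merge on 'dataset' (how='inner') → 8 rows:
  dataset  acc  loss_x100
0    imdb   62        252
1    imdb   67        252
2   cifar   68        487
3    imdb   50        252
4    imdb   91        252
5   cifar   99        487
6    imdb   68        252
7   cifar   29        487
take 7 rows with largest acc:
  dataset  acc  loss_x100
5   cifar   99        487
4    imdb   91        252
2   cifar   68        487
6    imdb   68        252
1    imdb   67        252
0    imdb   62        252
3    imdb   50        252
take 5 rows with smallest acc:
  dataset  acc  loss_x100
3    imdb   50        252
0    imdb   62        252
1    imdb   67        252
2   cifar   68        487
6    imdb   68        252
add column acc_minus_loss_x100 = t['acc'] - t['loss_x100']:
  dataset  acc  loss_x100  acc_minus_loss_x100
3    imdb   50        252                 -202
0    imdb   62        252                 -190
1    imdb   67        252                 -185
2   cifar   68        487                 -419
6    imdb   68        252                 -184
The min of column 'acc_minus_loss_x100' is -419.

-419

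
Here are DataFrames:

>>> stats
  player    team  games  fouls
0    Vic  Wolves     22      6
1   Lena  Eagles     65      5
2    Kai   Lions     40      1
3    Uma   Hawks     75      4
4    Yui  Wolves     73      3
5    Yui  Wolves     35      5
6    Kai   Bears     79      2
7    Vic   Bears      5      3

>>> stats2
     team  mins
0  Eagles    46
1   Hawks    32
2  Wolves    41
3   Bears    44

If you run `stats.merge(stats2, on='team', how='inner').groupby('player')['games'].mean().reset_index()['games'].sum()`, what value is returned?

286.5

merge on 'team' (how='inner') → 7 rows:
  player    team  games  fouls  mins
0    Vic  Wolves     22      6    41
1   Lena  Eagles     65      5    46
2    Uma   Hawks     75      4    32
3    Yui  Wolves     73      3    41
4    Yui  Wolves     35      5    41
5    Kai   Bears     79      2    44
6    Vic   Bears      5      3    44
group by player, mean of games:
player
Kai     79.0
Lena    65.0
Uma     75.0
Vic     13.5
Yui     54.0
Name: games, dtype: float64
reset_index():
  player  games
0    Kai   79.0
1   Lena   65.0
2    Uma   75.0
3    Vic   13.5
4    Yui   54.0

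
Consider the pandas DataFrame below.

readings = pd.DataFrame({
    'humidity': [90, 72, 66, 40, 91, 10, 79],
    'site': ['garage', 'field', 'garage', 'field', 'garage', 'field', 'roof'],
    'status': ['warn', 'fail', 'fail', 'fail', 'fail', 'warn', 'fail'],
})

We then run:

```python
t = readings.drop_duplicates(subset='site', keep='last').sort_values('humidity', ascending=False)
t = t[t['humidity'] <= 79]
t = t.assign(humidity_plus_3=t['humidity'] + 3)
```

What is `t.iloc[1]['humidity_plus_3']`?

13

drop duplicate site (keep=last):
   humidity    site status
4        91  garage   fail
5        10   field   warn
6        79    roof   fail
sort by humidity descending:
   humidity    site status
4        91  garage   fail
6        79    roof   fail
5        10   field   warn
filter rows where humidity <= 79:
   humidity   site status
6        79   roof   fail
5        10  field   warn
add column humidity_plus_3 = t['humidity'] + 3:
   humidity   site status  humidity_plus_3
6        79   roof   fail               82
5        10  field   warn               13
The value at position 1, column 'humidity_plus_3' is 13.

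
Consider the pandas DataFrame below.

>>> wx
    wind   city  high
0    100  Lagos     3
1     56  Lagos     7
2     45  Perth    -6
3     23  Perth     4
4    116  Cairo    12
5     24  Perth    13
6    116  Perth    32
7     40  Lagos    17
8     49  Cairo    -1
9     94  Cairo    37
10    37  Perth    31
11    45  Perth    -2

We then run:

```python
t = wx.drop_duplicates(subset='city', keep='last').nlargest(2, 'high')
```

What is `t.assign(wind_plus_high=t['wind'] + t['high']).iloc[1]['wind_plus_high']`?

57

drop duplicate city (keep=last):
    wind   city  high
7     40  Lagos    17
9     94  Cairo    37
11    45  Perth    -2
take 2 rows with largest high:
   wind   city  high
9    94  Cairo    37
7    40  Lagos    17
add column wind_plus_high = t['wind'] + t['high']:
   wind   city  high  wind_plus_high
9    94  Cairo    37             131
7    40  Lagos    17              57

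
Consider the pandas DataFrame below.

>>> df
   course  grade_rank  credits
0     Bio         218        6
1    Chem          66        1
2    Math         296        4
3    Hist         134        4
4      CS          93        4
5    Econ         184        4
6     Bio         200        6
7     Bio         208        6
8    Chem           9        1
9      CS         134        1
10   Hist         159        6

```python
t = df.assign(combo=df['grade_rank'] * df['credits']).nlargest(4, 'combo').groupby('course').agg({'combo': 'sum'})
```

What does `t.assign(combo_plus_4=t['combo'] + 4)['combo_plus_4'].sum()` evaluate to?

add column combo = df['grade_rank'] * df['credits']:
   course  grade_rank  credits  combo
0     Bio         218        6   1308
1    Chem          66        1     66
2    Math         296        4   1184
3    Hist         134        4    536
4      CS          93        4    372
5    Econ         184        4    736
6     Bio         200        6   1200
7     Bio         208        6   1248
8    Chem           9        1      9
9      CS         134        1    134
10   Hist         159        6    954
take 4 rows with largest combo:
  course  grade_rank  credits  combo
0    Bio         218        6   1308
7    Bio         208        6   1248
6    Bio         200        6   1200
2   Math         296        4   1184
group by course, sum of combo:
        combo
course       
Bio      3756
Math     1184
add column combo_plus_4 = t['combo'] + 4:
        combo  combo_plus_4
course                     
Bio      3756          3760
Math     1184          1188
sum of column 'combo_plus_4' → 4948

4948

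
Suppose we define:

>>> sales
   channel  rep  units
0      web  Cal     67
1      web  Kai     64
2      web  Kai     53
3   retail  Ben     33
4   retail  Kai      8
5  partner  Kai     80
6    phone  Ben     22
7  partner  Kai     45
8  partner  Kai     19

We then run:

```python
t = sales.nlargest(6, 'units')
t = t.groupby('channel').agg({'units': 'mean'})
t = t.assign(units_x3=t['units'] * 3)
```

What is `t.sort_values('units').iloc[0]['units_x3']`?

99.0

take 6 rows with largest units:
   channel  rep  units
5  partner  Kai     80
0      web  Cal     67
1      web  Kai     64
2      web  Kai     53
7  partner  Kai     45
3   retail  Ben     33
group by channel, mean of units:
             units
channel           
partner  62.500000
retail   33.000000
web      61.333333
add column units_x3 = t['units'] * 3:
             units  units_x3
channel                     
partner  62.500000     187.5
retail   33.000000      99.0
web      61.333333     184.0
sort by units:
             units  units_x3
channel                     
retail   33.000000      99.0
web      61.333333     184.0
partner  62.500000     187.5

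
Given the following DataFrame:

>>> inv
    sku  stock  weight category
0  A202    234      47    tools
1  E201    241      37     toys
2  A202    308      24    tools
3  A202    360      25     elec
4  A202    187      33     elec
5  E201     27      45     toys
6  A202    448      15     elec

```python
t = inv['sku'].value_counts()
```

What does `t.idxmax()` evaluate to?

value_counts of sku:
sku
A202    5
E201    2
Name: count, dtype: int64
label with the largest value → A202

A202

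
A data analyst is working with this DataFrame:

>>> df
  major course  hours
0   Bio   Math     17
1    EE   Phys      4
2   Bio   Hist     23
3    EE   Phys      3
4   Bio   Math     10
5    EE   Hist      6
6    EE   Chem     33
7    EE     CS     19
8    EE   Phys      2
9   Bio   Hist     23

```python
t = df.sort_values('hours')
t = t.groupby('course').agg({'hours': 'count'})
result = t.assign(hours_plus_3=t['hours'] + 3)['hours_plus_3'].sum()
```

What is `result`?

sort by hours:
  major course  hours
8    EE   Phys      2
3    EE   Phys      3
1    EE   Phys      4
5    EE   Hist      6
4   Bio   Math     10
0   Bio   Math     17
7    EE     CS     19
2   Bio   Hist     23
9   Bio   Hist     23
6    EE   Chem     33
group by course, count of hours:
        hours
course       
CS          1
Chem        1
Hist        3
Math        2
Phys        3
add column hours_plus_3 = t['hours'] + 3:
        hours  hours_plus_3
course                     
CS          1             4
Chem        1             4
Hist        3             6
Math        2             5
Phys        3             6
sum of column 'hours_plus_3' → 25

25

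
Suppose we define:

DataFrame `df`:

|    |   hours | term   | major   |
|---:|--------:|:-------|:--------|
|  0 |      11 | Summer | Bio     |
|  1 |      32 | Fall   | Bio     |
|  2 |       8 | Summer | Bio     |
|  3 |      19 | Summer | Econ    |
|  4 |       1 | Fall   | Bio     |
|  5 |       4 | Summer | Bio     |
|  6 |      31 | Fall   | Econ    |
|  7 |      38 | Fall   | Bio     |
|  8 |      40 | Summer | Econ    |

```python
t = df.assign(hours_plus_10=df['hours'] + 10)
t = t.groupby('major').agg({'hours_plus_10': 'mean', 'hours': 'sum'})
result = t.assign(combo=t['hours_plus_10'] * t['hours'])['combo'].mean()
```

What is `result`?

3006.33333333

add column hours_plus_10 = df['hours'] + 10:
   hours    term major  hours_plus_10
0     11  Summer   Bio             21
1     32    Fall   Bio             42
2      8  Summer   Bio             18
3     19  Summer  Econ             29
4      1    Fall   Bio             11
5      4  Summer   Bio             14
6     31    Fall  Econ             41
7     38    Fall   Bio             48
8     40  Summer  Econ             50
group by major: mean(hours_plus_10), sum(hours):
       hours_plus_10  hours
major                      
Bio        25.666667     94
Econ       40.000000     90
add column combo = t['hours_plus_10'] * t['hours']:
       hours_plus_10  hours        combo
major                                   
Bio        25.666667     94  2412.666667
Econ       40.000000     90  3600.000000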